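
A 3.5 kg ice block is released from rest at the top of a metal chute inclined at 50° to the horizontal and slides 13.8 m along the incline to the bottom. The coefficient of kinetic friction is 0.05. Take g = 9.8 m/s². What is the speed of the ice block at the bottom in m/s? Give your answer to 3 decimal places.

The weight component along the incline is mg sin 50° = 26.275 N and the normal force is N = mg cos 50° = 22.048 N.
Friction up the slope is f = μN = 0.05 × 22.048 = 1.102 N, so the net downslope force is 26.275 − 1.102 = 25.173 N and a = 25.173 / 3.5 = 7.1923 m/s².
Starting from rest over a distance of 13.8 m, v² = 2aL = 2 × 7.1923 × 13.8 = 198.5075, so v = 14.0893 m/s.

14.089 m/s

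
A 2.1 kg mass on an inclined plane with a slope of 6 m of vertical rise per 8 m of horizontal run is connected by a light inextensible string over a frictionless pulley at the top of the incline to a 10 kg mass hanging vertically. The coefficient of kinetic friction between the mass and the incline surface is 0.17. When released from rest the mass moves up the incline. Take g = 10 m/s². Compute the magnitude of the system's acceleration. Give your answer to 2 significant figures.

For the mass on the incline: the weight component along the slope is m₁g sin 36.87° = 2.1 × 10 × 0.6000 = 12.600 N and the normal force is N = m₁g cos 36.87° = 16.800 N.
Kinetic friction opposes the mass's motion up the incline: f = μN = 0.17 × 16.800 = 2.856 N acting down the slope.
Newton's second law for the mass (up-slope positive): T − 12.600 − 2.856 = 2.1 a. For the hanging mass (downward positive): 10 × 10 − T = 10 a.
Adding the two equations eliminates T: 84.544 = 12.1 a, so a = 6.9871 m/s².

7.0 m/s²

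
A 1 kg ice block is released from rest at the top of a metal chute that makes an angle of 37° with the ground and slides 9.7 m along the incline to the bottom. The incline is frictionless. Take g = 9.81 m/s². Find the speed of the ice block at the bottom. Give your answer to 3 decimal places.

The weight component along the incline is mg sin 37° = 5.904 N and the normal force is N = mg cos 37° = 7.835 N.
With no friction, a = g sin 37° = 5.9038 m/s².
Starting from rest over a distance of 9.7 m, v² = 2aL = 2 × 5.9038 × 9.7 = 114.5337, so v = 10.7020 m/s.

10.702 m/s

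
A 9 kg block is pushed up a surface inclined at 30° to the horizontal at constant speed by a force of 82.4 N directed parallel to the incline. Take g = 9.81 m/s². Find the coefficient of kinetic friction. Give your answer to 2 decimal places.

At constant speed ΣF = 0 along the incline. The applied 82.4 N acts up the slope; the weight component mg sin 30° = 44.145 N and kinetic friction μN both act down the slope.
So 82.4 = 44.145 + μ × 76.461, giving μ = (82.4 − 44.145) / 76.461 = 0.5003.

0.50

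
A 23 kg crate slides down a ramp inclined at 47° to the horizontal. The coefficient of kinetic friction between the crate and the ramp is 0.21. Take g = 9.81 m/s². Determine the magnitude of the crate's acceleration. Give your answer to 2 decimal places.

Resolving the weight along the incline: the component pulling the crate down the slope is mg sin 47° = 23 × 9.81 × 0.7314 = 165.026 N, and the normal force is N = mg cos 47° = 23 × 9.81 × 0.6820 = 153.880 N.
Kinetic friction acts up the slope with magnitude f = μN = 0.21 × 153.880 = 32.315 N.
Net force along the incline is 165.026 − 32.315 = 132.711 N, so a = 132.711 / 23 = 5.7700 m/s².

5.77 m/s²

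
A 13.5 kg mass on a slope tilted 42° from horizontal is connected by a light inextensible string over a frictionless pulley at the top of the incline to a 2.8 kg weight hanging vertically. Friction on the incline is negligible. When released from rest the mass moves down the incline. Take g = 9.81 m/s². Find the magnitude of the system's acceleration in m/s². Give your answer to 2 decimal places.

3.75 m/s²

For the mass on the incline: the weight component along the slope is m₁g sin 42° = 13.5 × 9.81 × 0.6691 = 88.612 N and the normal force is N = m₁g cos 42° = 98.418 N.
Newton's second law for the mass (down-slope positive): 88.612 − T = 13.5 a. For the hanging weight (upward positive): T − 2.8 × 9.81 = 2.8 a.
Adding the two equations eliminates T: 61.144 = 16.3 a, so a = 3.7512 m/s².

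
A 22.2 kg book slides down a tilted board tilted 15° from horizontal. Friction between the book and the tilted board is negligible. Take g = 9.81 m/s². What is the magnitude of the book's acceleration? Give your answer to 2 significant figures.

2.5 m/s²

Resolving the weight along the incline: the component pulling the book down the slope is mg sin 15° = 22.2 × 9.81 × 0.2588 = 56.362 N, and the normal force is N = mg cos 15° = 22.2 × 9.81 × 0.9659 = 210.356 N.
With no friction the net force along the incline is 56.362 N, so a = g sin 15° = 56.362 / 22.2 = 2.5388 m/s².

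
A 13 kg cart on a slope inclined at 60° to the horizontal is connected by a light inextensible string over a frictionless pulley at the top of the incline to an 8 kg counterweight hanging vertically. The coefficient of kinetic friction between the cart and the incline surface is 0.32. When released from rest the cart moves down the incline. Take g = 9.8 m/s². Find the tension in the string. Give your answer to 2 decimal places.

82.80 N

For the cart on the incline: the weight component along the slope is m₁g sin 60° = 13 × 9.8 × 0.8660 = 110.328 N and the normal force is N = m₁g cos 60° = 63.700 N.
Kinetic friction opposes the cart's motion down the incline: f = μN = 0.32 × 63.700 = 20.384 N acting up the slope.
Newton's second law for the cart (down-slope positive): 110.328 − 20.384 − T = 13 a. For the hanging counterweight (upward positive): T − 8 × 9.8 = 8 a.
Adding the two equations eliminates T: 11.544 = 21 a, so a = 0.5497 m/s².
Then from the hanging counterweight's equation, T = 8 × (9.8 + 0.5497) = 82.798 N.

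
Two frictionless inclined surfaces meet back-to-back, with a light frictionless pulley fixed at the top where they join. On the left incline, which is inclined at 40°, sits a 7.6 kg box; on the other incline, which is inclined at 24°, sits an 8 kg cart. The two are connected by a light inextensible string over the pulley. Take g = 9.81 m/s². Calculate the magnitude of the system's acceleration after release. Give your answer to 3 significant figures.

1.03 m/s²

Resolve each weight along its own incline: the 7.6 kg mass has component 7.6 × 9.81 × sin 40° = 47.924 N down its slope, and the 8 kg mass has 8 × 9.81 × sin 24° = 31.921 N down its slope.
The 7.6 kg side's 47.924 N exceeds the other side's 31.921 N, so that mass slides down and the 8 kg mass slides up. Taking that direction as positive, Newton's second law for the whole system gives 47.924 − 31.921 = (7.6 + 8) a, so a = 16.003 / 15.6 = 1.0258 m/s².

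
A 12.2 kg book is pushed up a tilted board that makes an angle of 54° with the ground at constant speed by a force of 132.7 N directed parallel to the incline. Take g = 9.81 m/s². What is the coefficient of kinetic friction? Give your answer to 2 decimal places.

At constant speed ΣF = 0 along the incline. The applied 132.7 N acts up the slope; the weight component mg sin 54° = 96.825 N and kinetic friction μN both act down the slope.
So 132.7 = 96.825 + μ × 70.347, giving μ = (132.7 − 96.825) / 70.347 = 0.5100.

0.51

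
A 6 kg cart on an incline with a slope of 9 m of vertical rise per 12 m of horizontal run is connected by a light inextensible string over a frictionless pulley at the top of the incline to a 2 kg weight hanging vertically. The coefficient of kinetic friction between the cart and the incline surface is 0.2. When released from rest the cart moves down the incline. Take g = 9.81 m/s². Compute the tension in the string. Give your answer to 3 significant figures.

21.2 N

For the cart on the incline: the weight component along the slope is m₁g sin 36.87° = 6 × 9.81 × 0.6000 = 35.316 N and the normal force is N = m₁g cos 36.87° = 47.088 N.
Kinetic friction opposes the cart's motion down the incline: f = μN = 0.2 × 47.088 = 9.418 N acting up the slope.
Newton's second law for the cart (down-slope positive): 35.316 − 9.418 − T = 6 a. For the hanging weight (upward positive): T − 2 × 9.81 = 2 a.
Adding the two equations eliminates T: 6.278 = 8 a, so a = 0.7847 m/s².
Then from the hanging weight's equation, T = 2 × (9.81 + 0.7847) = 21.189 N.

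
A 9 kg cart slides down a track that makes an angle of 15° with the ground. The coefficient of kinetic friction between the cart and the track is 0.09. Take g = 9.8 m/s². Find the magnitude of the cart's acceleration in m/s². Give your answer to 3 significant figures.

Resolving the weight along the incline: the component pulling the cart down the slope is mg sin 15° = 9 × 9.8 × 0.2588 = 22.826 N, and the normal force is N = mg cos 15° = 9 × 9.8 × 0.9659 = 85.192 N.
Kinetic friction acts up the slope with magnitude f = μN = 0.09 × 85.192 = 7.667 N.
Net force along the incline is 22.826 − 7.667 = 15.159 N, so a = 15.159 / 9 = 1.6843 m/s².

1.68 m/s²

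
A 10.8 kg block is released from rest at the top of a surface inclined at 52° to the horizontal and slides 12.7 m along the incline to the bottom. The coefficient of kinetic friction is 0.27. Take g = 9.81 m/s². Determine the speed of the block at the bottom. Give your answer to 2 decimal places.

12.45 m/s

The weight component along the incline is mg sin 52° = 83.488 N and the normal force is N = mg cos 52° = 65.228 N.
Friction up the slope is f = μN = 0.27 × 65.228 = 17.612 N, so the net downslope force is 83.488 − 17.612 = 65.876 N and a = 65.876 / 10.8 = 6.0996 m/s².
Starting from rest over a distance of 12.7 m, v² = 2aL = 2 × 6.0996 × 12.7 = 154.9298, so v = 12.4471 m/s.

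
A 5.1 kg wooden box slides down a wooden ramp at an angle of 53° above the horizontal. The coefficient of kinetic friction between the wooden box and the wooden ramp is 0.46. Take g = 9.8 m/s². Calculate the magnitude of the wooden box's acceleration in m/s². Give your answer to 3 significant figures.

Resolving the weight along the incline: the component pulling the wooden box down the slope is mg sin 53° = 5.1 × 9.8 × 0.7986 = 39.914 N, and the normal force is N = mg cos 53° = 5.1 × 9.8 × 0.6018 = 30.078 N.
Kinetic friction acts up the slope with magnitude f = μN = 0.46 × 30.078 = 13.836 N.
Net force along the incline is 39.914 − 13.836 = 26.078 N, so a = 26.078 / 5.1 = 5.1133 m/s².

5.11 m/s²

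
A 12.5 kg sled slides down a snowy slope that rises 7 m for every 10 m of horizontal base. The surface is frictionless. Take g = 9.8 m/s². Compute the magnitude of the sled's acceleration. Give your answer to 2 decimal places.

Resolving the weight along the incline: the component pulling the sled down the slope is mg sin 34.99° = 12.5 × 9.8 × 0.5735 = 70.254 N, and the normal force is N = mg cos 34.99° = 12.5 × 9.8 × 0.8192 = 100.352 N.
With no friction the net force along the incline is 70.254 N, so a = g sin 34.99° = 70.254 / 12.5 = 5.6203 m/s².

5.62 m/s²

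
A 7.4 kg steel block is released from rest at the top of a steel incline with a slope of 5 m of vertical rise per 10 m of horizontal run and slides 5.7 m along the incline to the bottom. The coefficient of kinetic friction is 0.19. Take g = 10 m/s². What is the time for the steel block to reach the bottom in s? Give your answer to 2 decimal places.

2.03 s

The weight component along the incline is mg sin 26.57° = 33.094 N and the normal force is N = mg cos 26.57° = 66.188 N.
Friction up the slope is f = μN = 0.19 × 66.188 = 12.576 N, so the net downslope force is 33.094 − 12.576 = 20.518 N and a = 20.518 / 7.4 = 2.7727 m/s².
Starting from rest, L = ½at², so t = √(2L/a) = √(2 × 5.7 / 2.7727) = 2.0277 s.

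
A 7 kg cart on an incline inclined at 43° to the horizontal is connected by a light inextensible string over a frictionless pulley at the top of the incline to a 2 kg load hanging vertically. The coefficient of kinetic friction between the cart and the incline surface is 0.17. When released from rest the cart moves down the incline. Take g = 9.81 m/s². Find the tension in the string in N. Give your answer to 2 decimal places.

For the cart on the incline: the weight component along the slope is m₁g sin 43° = 7 × 9.81 × 0.6820 = 46.833 N and the normal force is N = m₁g cos 43° = 50.222 N.
Kinetic friction opposes the cart's motion down the incline: f = μN = 0.17 × 50.222 = 8.538 N acting up the slope.
Newton's second law for the cart (down-slope positive): 46.833 − 8.538 − T = 7 a. For the hanging load (upward positive): T − 2 × 9.81 = 2 a.
Adding the two equations eliminates T: 18.675 = 9 a, so a = 2.0750 m/s².
Then from the hanging load's equation, T = 2 × (9.81 + 2.0750) = 23.770 N.

23.77 N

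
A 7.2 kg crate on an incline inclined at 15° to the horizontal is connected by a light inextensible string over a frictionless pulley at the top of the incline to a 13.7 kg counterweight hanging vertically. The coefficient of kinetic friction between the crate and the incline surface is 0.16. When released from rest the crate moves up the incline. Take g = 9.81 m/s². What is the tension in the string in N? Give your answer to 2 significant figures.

For the crate on the incline: the weight component along the slope is m₁g sin 15° = 7.2 × 9.81 × 0.2588 = 18.280 N and the normal force is N = m₁g cos 15° = 68.225 N.
Kinetic friction opposes the crate's motion up the incline: f = μN = 0.16 × 68.225 = 10.916 N acting down the slope.
Newton's second law for the crate (up-slope positive): T − 18.280 − 10.916 = 7.2 a. For the hanging counterweight (downward positive): 13.7 × 9.81 − T = 13.7 a.
Adding the two equations eliminates T: 105.201 = 20.9 a, so a = 5.0335 m/s².
Then from the hanging counterweight's equation, T = 13.7 × (9.81 − 5.0335) = 65.438 N.

65 N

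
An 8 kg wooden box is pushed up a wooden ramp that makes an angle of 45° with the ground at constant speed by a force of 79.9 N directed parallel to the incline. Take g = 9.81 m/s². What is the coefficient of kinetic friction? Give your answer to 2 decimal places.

At constant speed ΣF = 0 along the incline. The applied 79.9 N acts up the slope; the weight component mg sin 45° = 55.494 N and kinetic friction μN both act down the slope.
So 79.9 = 55.494 + μ × 55.494, giving μ = (79.9 − 55.494) / 55.494 = 0.4398.

0.44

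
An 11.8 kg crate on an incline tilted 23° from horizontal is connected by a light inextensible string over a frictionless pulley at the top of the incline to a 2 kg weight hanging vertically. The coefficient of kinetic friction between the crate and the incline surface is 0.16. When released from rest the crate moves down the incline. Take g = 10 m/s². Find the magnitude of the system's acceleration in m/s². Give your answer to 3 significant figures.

For the crate on the incline: the weight component along the slope is m₁g sin 23° = 11.8 × 10 × 0.3907 = 46.103 N and the normal force is N = m₁g cos 23° = 108.620 N.
Kinetic friction opposes the crate's motion down the incline: f = μN = 0.16 × 108.620 = 17.379 N acting up the slope.
Newton's second law for the crate (down-slope positive): 46.103 − 17.379 − T = 11.8 a. For the hanging weight (upward positive): T − 2 × 10 = 2 a.
Adding the two equations eliminates T: 8.724 = 13.8 a, so a = 0.6322 m/s².

0.632 m/s²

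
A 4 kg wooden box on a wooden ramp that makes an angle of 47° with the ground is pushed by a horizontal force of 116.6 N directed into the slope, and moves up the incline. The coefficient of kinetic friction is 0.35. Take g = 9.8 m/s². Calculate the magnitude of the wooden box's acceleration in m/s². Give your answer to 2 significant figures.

2.9 m/s²

The horizontal push has components F cos 47° = 116.6 × 0.6820 = 79.521 N up the incline and F sin 47° = 116.6 × 0.7314 = 85.281 N pressing into the surface.
The normal force is therefore N = mg cos 47° + F sin 47° = 26.734 + 85.281 = 112.015 N, and kinetic friction down the slope is μN = 0.35 × 112.015 = 39.205 N.
Along the incline: F cos 47° − mg sin 47° − μN = ma, so 79.521 − 28.671 − 39.205 = 4 a, giving a = 2.9113 m/s².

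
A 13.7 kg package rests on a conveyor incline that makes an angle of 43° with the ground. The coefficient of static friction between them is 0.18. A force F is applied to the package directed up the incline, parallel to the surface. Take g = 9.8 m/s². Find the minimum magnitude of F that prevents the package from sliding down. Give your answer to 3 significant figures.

The normal force is N = mg cos 43° = 98.192 N. With F at its minimum the package is on the verge of sliding down, so static friction is at its maximum μ_s N = 0.18 × 98.192 = 17.675 N and acts up the slope.
Equilibrium along the incline: F + μ_s N = mg sin 43°, so F = 91.565 − 17.675 = 73.890 N.

73.9 N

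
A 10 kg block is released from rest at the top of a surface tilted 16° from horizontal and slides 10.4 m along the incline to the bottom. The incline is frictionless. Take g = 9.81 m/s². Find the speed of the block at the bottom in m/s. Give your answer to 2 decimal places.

7.50 m/s

The weight component along the incline is mg sin 16° = 27.040 N and the normal force is N = mg cos 16° = 94.300 N.
With no friction, a = g sin 16° = 2.7040 m/s².
Starting from rest over a distance of 10.4 m, v² = 2aL = 2 × 2.7040 × 10.4 = 56.2432, so v = 7.4995 m/s.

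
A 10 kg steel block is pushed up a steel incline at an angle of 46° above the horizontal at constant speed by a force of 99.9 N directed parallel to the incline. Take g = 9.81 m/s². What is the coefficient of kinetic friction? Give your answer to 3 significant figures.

At constant speed ΣF = 0 along the incline. The applied 99.9 N acts up the slope; the weight component mg sin 46° = 70.567 N and kinetic friction μN both act down the slope.
So 99.9 = 70.567 + μ × 68.146, giving μ = (99.9 − 70.567) / 68.146 = 0.4304.

0.430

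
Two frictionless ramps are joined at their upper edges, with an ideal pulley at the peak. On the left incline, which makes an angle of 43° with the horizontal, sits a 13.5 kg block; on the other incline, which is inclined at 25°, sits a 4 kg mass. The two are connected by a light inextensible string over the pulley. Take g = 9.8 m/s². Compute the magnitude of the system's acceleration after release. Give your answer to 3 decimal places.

4.209 m/s²

Resolve each weight along its own incline: the 13.5 kg mass has component 13.5 × 9.8 × sin 43° = 90.228 N down its slope, and the 4 kg mass has 4 × 9.8 × sin 25° = 16.567 N down its slope.
The 13.5 kg side's 90.228 N exceeds the other side's 16.567 N, so that mass slides down and the 4 kg mass slides up. Taking that direction as positive, Newton's second law for the whole system gives 90.228 − 16.567 = (13.5 + 4) a, so a = 73.661 / 17.5 = 4.2092 m/s².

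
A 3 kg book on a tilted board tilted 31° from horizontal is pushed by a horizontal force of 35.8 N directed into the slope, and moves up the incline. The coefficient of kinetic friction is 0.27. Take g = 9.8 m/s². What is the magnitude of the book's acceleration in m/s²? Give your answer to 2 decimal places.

1.25 m/s²

The horizontal push has components F cos 31° = 35.8 × 0.8572 = 30.688 N up the incline and F sin 31° = 35.8 × 0.5150 = 18.437 N pressing into the surface.
The normal force is therefore N = mg cos 31° + F sin 31° = 25.202 + 18.437 = 43.639 N, and kinetic friction down the slope is μN = 0.27 × 43.639 = 11.783 N.
Along the incline: F cos 31° − mg sin 31° − μN = ma, so 30.688 − 15.141 − 11.783 = 3 a, giving a = 1.2547 m/s².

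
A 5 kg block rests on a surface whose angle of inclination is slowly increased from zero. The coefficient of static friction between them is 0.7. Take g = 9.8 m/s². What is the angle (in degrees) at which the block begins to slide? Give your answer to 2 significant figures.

At the threshold of sliding, static friction is at its maximum μ_s N and exactly balances the weight component along the incline: mg sin θ = μ_s mg cos θ.
Hence tan θ = μ_s = 0.7, so θ = arctan(0.7) = 34.9920°.

35°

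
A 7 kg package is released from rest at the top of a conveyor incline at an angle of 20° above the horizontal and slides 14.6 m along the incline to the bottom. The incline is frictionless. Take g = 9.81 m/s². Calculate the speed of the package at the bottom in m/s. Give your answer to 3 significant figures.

The weight component along the incline is mg sin 20° = 23.487 N and the normal force is N = mg cos 20° = 64.529 N.
With no friction, a = g sin 20° = 3.3552 m/s².
Starting from rest over a distance of 14.6 m, v² = 2aL = 2 × 3.3552 × 14.6 = 97.9718, so v = 9.8981 m/s.

9.90 m/s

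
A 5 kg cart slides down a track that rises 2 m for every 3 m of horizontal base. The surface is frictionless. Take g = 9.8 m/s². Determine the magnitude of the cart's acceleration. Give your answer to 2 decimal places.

Resolving the weight along the incline: the component pulling the cart down the slope is mg sin 33.69° = 5 × 9.8 × 0.5547 = 27.180 N, and the normal force is N = mg cos 33.69° = 5 × 9.8 × 0.8321 = 40.773 N.
With no friction the net force along the incline is 27.180 N, so a = g sin 33.69° = 27.180 / 5 = 5.4360 m/s².

5.44 m/s²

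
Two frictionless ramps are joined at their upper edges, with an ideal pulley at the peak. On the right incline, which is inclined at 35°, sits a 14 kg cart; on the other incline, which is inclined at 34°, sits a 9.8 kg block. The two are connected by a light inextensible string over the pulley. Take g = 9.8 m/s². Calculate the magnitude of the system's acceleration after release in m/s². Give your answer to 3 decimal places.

Resolve each weight along its own incline: the 14 kg mass has component 14 × 9.8 × sin 35° = 78.695 N down its slope, and the 9.8 kg mass has 9.8 × 9.8 × sin 34° = 53.705 N down its slope.
The 14 kg side's 78.695 N exceeds the other side's 53.705 N, so that mass slides down and the 9.8 kg mass slides up. Taking that direction as positive, Newton's second law for the whole system gives 78.695 − 53.705 = (14 + 9.8) a, so a = 24.990 / 23.8 = 1.0500 m/s².

1.050 m/s²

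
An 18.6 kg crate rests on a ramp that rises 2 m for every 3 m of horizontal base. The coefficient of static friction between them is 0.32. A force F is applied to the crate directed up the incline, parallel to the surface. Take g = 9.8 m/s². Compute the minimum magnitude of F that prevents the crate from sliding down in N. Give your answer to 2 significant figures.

53 N

The normal force is N = mg cos 33.69° = 151.666 N. With F at its minimum the crate is on the verge of sliding down, so static friction is at its maximum μ_s N = 0.32 × 151.666 = 48.533 N and acts up the slope.
Equilibrium along the incline: F + μ_s N = mg sin 33.69°, so F = 101.111 − 48.533 = 52.578 N.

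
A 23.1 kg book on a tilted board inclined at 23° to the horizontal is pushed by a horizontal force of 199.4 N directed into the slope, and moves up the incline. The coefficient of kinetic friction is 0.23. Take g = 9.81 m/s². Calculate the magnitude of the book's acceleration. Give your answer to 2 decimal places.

1.26 m/s²

The horizontal push has components F cos 23° = 199.4 × 0.9205 = 183.548 N up the incline and F sin 23° = 199.4 × 0.3907 = 77.906 N pressing into the surface.
The normal force is therefore N = mg cos 23° + F sin 23° = 208.595 + 77.906 = 286.501 N, and kinetic friction down the slope is μN = 0.23 × 286.501 = 65.895 N.
Along the incline: F cos 23° − mg sin 23° − μN = ma, so 183.548 − 88.537 − 65.895 = 23.1 a, giving a = 1.2604 m/s².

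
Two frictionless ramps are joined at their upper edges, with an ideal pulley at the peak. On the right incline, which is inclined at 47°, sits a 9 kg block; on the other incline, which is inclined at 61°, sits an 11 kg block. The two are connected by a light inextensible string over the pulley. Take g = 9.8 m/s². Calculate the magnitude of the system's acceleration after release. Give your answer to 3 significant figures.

1.49 m/s²

Resolve each weight along its own incline: the 9 kg mass has component 9 × 9.8 × sin 47° = 64.505 N down its slope, and the 11 kg mass has 11 × 9.8 × sin 61° = 94.284 N down its slope.
The 11 kg side's 94.284 N exceeds the other side's 64.505 N, so that mass slides down and the 9 kg mass slides up. Taking that direction as positive, Newton's second law for the whole system gives 94.284 − 64.505 = (9 + 11) a, so a = 29.779 / 20 = 1.4889 m/s².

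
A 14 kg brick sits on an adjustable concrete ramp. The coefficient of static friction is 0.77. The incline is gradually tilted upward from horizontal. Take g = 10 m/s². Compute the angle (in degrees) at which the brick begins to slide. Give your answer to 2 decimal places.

37.60°

At the threshold of sliding, static friction is at its maximum μ_s N and exactly balances the weight component along the incline: mg sin θ = μ_s mg cos θ.
Hence tan θ = μ_s = 0.77, so θ = arctan(0.77) = 37.5963°.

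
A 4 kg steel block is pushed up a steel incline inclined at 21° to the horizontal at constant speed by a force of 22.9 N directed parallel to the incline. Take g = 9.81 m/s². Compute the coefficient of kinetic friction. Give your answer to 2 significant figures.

At constant speed ΣF = 0 along the incline. The applied 22.9 N acts up the slope; the weight component mg sin 21° = 14.062 N and kinetic friction μN both act down the slope.
So 22.9 = 14.062 + μ × 36.634, giving μ = (22.9 − 14.062) / 36.634 = 0.2413.

0.24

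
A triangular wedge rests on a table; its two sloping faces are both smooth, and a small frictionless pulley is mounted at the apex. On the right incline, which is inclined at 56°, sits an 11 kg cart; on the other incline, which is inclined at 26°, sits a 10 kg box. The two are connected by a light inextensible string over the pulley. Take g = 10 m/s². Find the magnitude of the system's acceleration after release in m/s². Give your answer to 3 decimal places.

2.255 m/s²

Resolve each weight along its own incline: the 11 kg mass has component 11 × 10 × sin 56° = 91.194 N down its slope, and the 10 kg mass has 10 × 10 × sin 26° = 43.837 N down its slope.
The 11 kg side's 91.194 N exceeds the other side's 43.837 N, so that mass slides down and the 10 kg mass slides up. Taking that direction as positive, Newton's second law for the whole system gives 91.194 − 43.837 = (11 + 10) a, so a = 47.357 / 21 = 2.2551 m/s².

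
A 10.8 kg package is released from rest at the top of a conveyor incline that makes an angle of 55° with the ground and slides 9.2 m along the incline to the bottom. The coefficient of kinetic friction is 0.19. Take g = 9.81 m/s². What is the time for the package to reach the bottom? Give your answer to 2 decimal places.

The weight component along the incline is mg sin 55° = 86.788 N and the normal force is N = mg cos 55° = 60.769 N.
Friction up the slope is f = μN = 0.19 × 60.769 = 11.546 N, so the net downslope force is 86.788 − 11.546 = 75.242 N and a = 75.242 / 10.8 = 6.9669 m/s².
Starting from rest, L = ½at², so t = √(2L/a) = √(2 × 9.2 / 6.9669) = 1.6251 s.

1.63 s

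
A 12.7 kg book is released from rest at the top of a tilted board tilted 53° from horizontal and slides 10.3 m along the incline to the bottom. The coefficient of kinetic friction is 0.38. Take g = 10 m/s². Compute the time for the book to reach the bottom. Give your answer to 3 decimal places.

1.901 s

The weight component along the incline is mg sin 53° = 101.427 N and the normal force is N = mg cos 53° = 76.431 N.
Friction up the slope is f = μN = 0.38 × 76.431 = 29.044 N, so the net downslope force is 101.427 − 29.044 = 72.383 N and a = 72.383 / 12.7 = 5.6994 m/s².
Starting from rest, L = ½at², so t = √(2L/a) = √(2 × 10.3 / 5.6994) = 1.9012 s.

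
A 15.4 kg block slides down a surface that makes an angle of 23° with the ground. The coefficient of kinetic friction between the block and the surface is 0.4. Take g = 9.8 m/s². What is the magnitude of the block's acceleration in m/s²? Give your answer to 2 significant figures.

0.22 m/s²

Resolving the weight along the incline: the component pulling the block down the slope is mg sin 23° = 15.4 × 9.8 × 0.3907 = 58.964 N, and the normal force is N = mg cos 23° = 15.4 × 9.8 × 0.9205 = 138.922 N.
Kinetic friction acts up the slope with magnitude f = μN = 0.4 × 138.922 = 55.569 N.
Net force along the incline is 58.964 − 55.569 = 3.395 N, so a = 3.395 / 15.4 = 0.2205 m/s².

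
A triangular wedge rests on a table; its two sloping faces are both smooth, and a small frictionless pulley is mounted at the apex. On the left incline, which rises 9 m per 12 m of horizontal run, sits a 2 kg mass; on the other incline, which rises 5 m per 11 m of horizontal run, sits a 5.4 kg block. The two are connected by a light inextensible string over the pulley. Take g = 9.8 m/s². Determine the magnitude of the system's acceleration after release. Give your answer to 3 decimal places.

1.370 m/s²

Resolve each weight along its own incline: the 2 kg mass has component 2 × 9.8 × sin 36.87° = 11.760 N down its slope, and the 5.4 kg mass has 5.4 × 9.8 × sin 24.44° = 21.898 N down its slope.
The 5.4 kg side's 21.898 N exceeds the other side's 11.760 N, so that mass slides down and the 2 kg mass slides up. Taking that direction as positive, Newton's second law for the whole system gives 21.898 − 11.760 = (2 + 5.4) a, so a = 10.138 / 7.4 = 1.3700 m/s².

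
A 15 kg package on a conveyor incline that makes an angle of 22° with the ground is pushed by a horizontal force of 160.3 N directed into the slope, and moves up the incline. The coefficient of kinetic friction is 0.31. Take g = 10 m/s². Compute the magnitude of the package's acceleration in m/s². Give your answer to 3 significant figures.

The horizontal push has components F cos 22° = 160.3 × 0.9272 = 148.630 N up the incline and F sin 22° = 160.3 × 0.3746 = 60.048 N pressing into the surface.
The normal force is therefore N = mg cos 22° + F sin 22° = 139.080 + 60.048 = 199.128 N, and kinetic friction down the slope is μN = 0.31 × 199.128 = 61.730 N.
Along the incline: F cos 22° − mg sin 22° − μN = ma, so 148.630 − 56.190 − 61.730 = 15 a, giving a = 2.0473 m/s².

2.05 m/s²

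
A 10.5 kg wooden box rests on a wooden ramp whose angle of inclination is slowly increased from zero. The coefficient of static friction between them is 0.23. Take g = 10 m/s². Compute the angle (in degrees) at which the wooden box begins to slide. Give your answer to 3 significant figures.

At the threshold of sliding, static friction is at its maximum μ_s N and exactly balances the weight component along the incline: mg sin θ = μ_s mg cos θ.
Hence tan θ = μ_s = 0.23, so θ = arctan(0.23) = 12.9528°.

13.0°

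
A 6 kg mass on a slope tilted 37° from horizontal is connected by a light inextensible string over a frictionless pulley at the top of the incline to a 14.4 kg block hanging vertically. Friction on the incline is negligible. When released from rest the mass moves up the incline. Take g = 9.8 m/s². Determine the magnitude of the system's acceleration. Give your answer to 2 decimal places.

5.18 m/s²

For the mass on the incline: the weight component along the slope is m₁g sin 37° = 6 × 9.8 × 0.6018 = 35.386 N and the normal force is N = m₁g cos 37° = 46.960 N.
Newton's second law for the mass (up-slope positive): T − 35.386 = 6 a. For the hanging block (downward positive): 14.4 × 9.8 − T = 14.4 a.
Adding the two equations eliminates T: 105.734 = 20.4 a, so a = 5.1830 m/s².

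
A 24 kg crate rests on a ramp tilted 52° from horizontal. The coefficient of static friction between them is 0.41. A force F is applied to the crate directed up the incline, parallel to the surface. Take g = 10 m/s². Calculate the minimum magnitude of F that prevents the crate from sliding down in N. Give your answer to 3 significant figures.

129 N

The normal force is N = mg cos 52° = 147.759 N. With F at its minimum the crate is on the verge of sliding down, so static friction is at its maximum μ_s N = 0.41 × 147.759 = 60.581 N and acts up the slope.
Equilibrium along the incline: F + μ_s N = mg sin 52°, so F = 189.123 − 60.581 = 128.542 N.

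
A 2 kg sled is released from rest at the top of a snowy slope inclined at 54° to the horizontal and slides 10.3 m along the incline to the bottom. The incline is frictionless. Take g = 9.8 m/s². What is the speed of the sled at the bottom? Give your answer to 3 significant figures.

The weight component along the incline is mg sin 54° = 15.857 N and the normal force is N = mg cos 54° = 11.521 N.
With no friction, a = g sin 54° = 7.9284 m/s².
Starting from rest over a distance of 10.3 m, v² = 2aL = 2 × 7.9284 × 10.3 = 163.3250, so v = 12.7799 m/s.

12.8 m/s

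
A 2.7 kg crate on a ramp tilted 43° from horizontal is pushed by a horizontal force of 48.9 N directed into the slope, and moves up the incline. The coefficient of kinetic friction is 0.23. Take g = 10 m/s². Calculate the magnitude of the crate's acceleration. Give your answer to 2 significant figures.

1.9 m/s²

The horizontal push has components F cos 43° = 48.9 × 0.7314 = 35.765 N up the incline and F sin 43° = 48.9 × 0.6820 = 33.350 N pressing into the surface.
The normal force is therefore N = mg cos 43° + F sin 43° = 19.748 + 33.350 = 53.098 N, and kinetic friction down the slope is μN = 0.23 × 53.098 = 12.213 N.
Along the incline: F cos 43° − mg sin 43° − μN = ma, so 35.765 − 18.414 − 12.213 = 2.7 a, giving a = 1.9030 m/s².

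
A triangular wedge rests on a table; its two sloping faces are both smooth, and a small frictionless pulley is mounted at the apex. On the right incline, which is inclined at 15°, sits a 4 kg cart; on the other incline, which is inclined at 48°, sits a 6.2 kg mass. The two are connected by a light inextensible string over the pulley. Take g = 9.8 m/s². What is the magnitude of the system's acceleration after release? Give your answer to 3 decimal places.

3.432 m/s²

Resolve each weight along its own incline: the 4 kg mass has component 4 × 9.8 × sin 15° = 10.146 N down its slope, and the 6.2 kg mass has 6.2 × 9.8 × sin 48° = 45.153 N down its slope.
The 6.2 kg side's 45.153 N exceeds the other side's 10.146 N, so that mass slides down and the 4 kg mass slides up. Taking that direction as positive, Newton's second law for the whole system gives 45.153 − 10.146 = (4 + 6.2) a, so a = 35.007 / 10.2 = 3.4321 m/s².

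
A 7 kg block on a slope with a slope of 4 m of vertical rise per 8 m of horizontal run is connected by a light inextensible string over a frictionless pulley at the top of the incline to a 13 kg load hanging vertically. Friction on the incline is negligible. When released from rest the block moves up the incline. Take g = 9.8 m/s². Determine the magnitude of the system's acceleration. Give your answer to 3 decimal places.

4.836 m/s²

For the block on the incline: the weight component along the slope is m₁g sin 26.57° = 7 × 9.8 × 0.4472 = 30.678 N and the normal force is N = m₁g cos 26.57° = 61.358 N.
Newton's second law for the block (up-slope positive): T − 30.678 = 7 a. For the hanging load (downward positive): 13 × 9.8 − T = 13 a.
Adding the two equations eliminates T: 96.722 = 20 a, so a = 4.8361 m/s².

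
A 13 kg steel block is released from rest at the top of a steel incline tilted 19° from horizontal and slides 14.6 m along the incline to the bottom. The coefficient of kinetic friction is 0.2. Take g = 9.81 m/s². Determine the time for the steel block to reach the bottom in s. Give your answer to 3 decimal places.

The weight component along the incline is mg sin 19° = 41.520 N and the normal force is N = mg cos 19° = 120.582 N.
Friction up the slope is f = μN = 0.2 × 120.582 = 24.116 N, so the net downslope force is 41.520 − 24.116 = 17.404 N and a = 17.404 / 13 = 1.3388 m/s².
Starting from rest, L = ½at², so t = √(2L/a) = √(2 × 14.6 / 1.3388) = 4.6702 s.

4.670 s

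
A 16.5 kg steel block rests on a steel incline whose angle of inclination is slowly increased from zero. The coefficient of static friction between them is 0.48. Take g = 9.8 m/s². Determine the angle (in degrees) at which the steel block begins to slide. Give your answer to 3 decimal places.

At the threshold of sliding, static friction is at its maximum μ_s N and exactly balances the weight component along the incline: mg sin θ = μ_s mg cos θ.
Hence tan θ = μ_s = 0.48, so θ = arctan(0.48) = 25.6410°.

25.641°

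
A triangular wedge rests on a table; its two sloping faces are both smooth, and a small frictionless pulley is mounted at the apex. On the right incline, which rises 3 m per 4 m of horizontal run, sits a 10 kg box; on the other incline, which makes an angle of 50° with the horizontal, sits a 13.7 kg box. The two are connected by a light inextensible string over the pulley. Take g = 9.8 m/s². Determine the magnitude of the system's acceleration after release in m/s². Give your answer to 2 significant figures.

1.9 m/s²

Resolve each weight along its own incline: the 10 kg mass has component 10 × 9.8 × sin 36.87° = 58.800 N down its slope, and the 13.7 kg mass has 13.7 × 9.8 × sin 50° = 102.849 N down its slope.
The 13.7 kg side's 102.849 N exceeds the other side's 58.800 N, so that mass slides down and the 10 kg mass slides up. Taking that direction as positive, Newton's second law for the whole system gives 102.849 − 58.800 = (10 + 13.7) a, so a = 44.049 / 23.7 = 1.8586 m/s².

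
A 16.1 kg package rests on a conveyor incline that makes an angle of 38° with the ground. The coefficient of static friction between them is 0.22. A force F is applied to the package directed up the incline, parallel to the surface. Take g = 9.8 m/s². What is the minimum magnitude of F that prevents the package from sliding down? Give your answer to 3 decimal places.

69.786 N

The normal force is N = mg cos 38° = 124.332 N. With F at its minimum the package is on the verge of sliding down, so static friction is at its maximum μ_s N = 0.22 × 124.332 = 27.353 N and acts up the slope.
Equilibrium along the incline: F + μ_s N = mg sin 38°, so F = 97.139 − 27.353 = 69.786 N.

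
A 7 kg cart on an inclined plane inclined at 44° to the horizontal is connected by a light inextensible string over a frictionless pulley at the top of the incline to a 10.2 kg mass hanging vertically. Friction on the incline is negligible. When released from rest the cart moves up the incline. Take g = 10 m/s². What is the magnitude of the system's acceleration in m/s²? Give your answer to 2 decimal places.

3.10 m/s²

For the cart on the incline: the weight component along the slope is m₁g sin 44° = 7 × 10 × 0.6947 = 48.629 N and the normal force is N = m₁g cos 44° = 50.354 N.
Newton's second law for the cart (up-slope positive): T − 48.629 = 7 a. For the hanging mass (downward positive): 10.2 × 10 − T = 10.2 a.
Adding the two equations eliminates T: 53.371 = 17.2 a, so a = 3.1030 m/s².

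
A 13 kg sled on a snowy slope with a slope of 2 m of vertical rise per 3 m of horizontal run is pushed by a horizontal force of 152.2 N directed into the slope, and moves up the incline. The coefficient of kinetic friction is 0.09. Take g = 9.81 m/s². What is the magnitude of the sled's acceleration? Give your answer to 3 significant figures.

The horizontal push has components F cos 33.69° = 152.2 × 0.8321 = 126.646 N up the incline and F sin 33.69° = 152.2 × 0.5547 = 84.425 N pressing into the surface.
The normal force is therefore N = mg cos 33.69° + F sin 33.69° = 106.118 + 84.425 = 190.543 N, and kinetic friction down the slope is μN = 0.09 × 190.543 = 17.149 N.
Along the incline: F cos 33.69° − mg sin 33.69° − μN = ma, so 126.646 − 70.741 − 17.149 = 13 a, giving a = 2.9812 m/s².

2.98 m/s²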